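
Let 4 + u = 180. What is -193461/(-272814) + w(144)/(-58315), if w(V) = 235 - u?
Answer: 3755194063/5303049470 ≈ 0.70812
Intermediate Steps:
u = 176 (u = -4 + 180 = 176)
w(V) = 59 (w(V) = 235 - 1*176 = 235 - 176 = 59)
-193461/(-272814) + w(144)/(-58315) = -193461/(-272814) + 59/(-58315) = -193461*(-1/272814) + 59*(-1/58315) = 64487/90938 - 59/58315 = 3755194063/5303049470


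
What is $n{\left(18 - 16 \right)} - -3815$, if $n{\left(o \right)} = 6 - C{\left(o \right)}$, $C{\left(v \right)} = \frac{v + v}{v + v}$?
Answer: $3820$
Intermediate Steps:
$C{\left(v \right)} = 1$ ($C{\left(v \right)} = \frac{2 v}{2 v} = 2 v \frac{1}{2 v} = 1$)
$n{\left(o \right)} = 5$ ($n{\left(o \right)} = 6 - 1 = 5$)
$n{\left(18 - 16 \right)} - -3815 = 5 - -3815 = 5 + 3815 = 3820$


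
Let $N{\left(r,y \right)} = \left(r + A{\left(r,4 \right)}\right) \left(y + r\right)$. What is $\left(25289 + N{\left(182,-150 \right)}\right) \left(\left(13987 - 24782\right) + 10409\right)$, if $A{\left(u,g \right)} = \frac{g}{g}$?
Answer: $-12021970$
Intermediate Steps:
$A{\left(u,g \right)} = 1$
$N{\left(r,y \right)} = \left(1 + r\right) \left(r + y\right)$ ($N{\left(r,y \right)} = \left(r + 1\right) \left(y + r\right) = \left(1 + r\right) \left(r + y\right)$)
$\left(25289 + N{\left(182,-150 \right)}\right) \left(\left(13987 - 24782\right) + 10409\right) = \left(25289 + \left(182 - 150 + 182^{2} + 182 \left(-150\right)\right)\right) \left(\left(13987 - 24782\right) + 10409\right) = \left(25289 + \left(182 - 150 + 33124 - 27300\right)\right) \left(-10795 + 10409\right) = \left(25289 + 5856\right) \left(-386\right) = 31145 \left(-386\right) = -12021970$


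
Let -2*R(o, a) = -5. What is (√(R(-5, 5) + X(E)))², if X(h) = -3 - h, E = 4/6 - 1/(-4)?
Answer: -17/12 ≈ -1.4167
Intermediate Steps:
E = 11/12 (E = 4*(⅙) - 1*(-¼) = ⅔ + ¼ = 11/12 ≈ 0.91667)
R(o, a) = 5/2 (R(o, a) = -½*(-5) = 5/2)
(√(R(-5, 5) + X(E)))² = (√(5/2 + (-3 - 1*11/12)))² = (√(5/2 + (-3 - 11/12)))² = (√(5/2 - 47/12))² = (√(-17/12))² = (I*√51/6)² = -17/12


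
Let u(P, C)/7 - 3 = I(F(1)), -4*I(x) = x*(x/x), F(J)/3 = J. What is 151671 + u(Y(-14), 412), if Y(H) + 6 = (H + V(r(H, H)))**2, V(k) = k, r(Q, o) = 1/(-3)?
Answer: 606747/4 ≈ 1.5169e+5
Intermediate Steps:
r(Q, o) = -1/3
F(J) = 3*J
I(x) = -x/4 (I(x) = -x*x/x/4 = -x/4)
Y(H) = -6 + (-1/3 + H)**2 (Y(H) = -6 + (H - 1/3)**2 = -6 + (-1/3 + H)**2)
u(P, C) = 63/4 (u(P, C) = 21 + 7*(-3/4) = 21 - 21/4 = 63/4)
151671 + u(Y(-14), 412) = 151671 + 63/4 = 606747/4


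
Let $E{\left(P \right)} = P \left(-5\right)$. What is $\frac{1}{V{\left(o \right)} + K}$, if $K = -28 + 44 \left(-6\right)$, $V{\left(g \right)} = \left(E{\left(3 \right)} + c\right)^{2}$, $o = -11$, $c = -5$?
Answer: $\frac{1}{108} \approx 0.0092593$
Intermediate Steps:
$E{\left(P \right)} = - 5 P$
$V{\left(g \right)} = 400$ ($V{\left(g \right)} = \left(\left(-5\right) 3 - 5\right)^{2} = \left(-15 - 5\right)^{2} = \left(-20\right)^{2} = 400$)
$K = -292$ ($K = -28 - 264 = -292$)
$\frac{1}{V{\left(o \right)} + K} = \frac{1}{400 - 292} = \frac{1}{108}$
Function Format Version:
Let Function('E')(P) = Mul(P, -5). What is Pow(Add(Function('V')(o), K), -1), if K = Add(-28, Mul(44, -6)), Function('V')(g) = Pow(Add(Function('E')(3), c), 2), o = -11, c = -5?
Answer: Rational(1, 108) ≈ 0.0092593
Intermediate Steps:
Function('E')(P) = Mul(-5, P)
Function('V')(g) = 400 (Function('V')(g) = Pow(Add(Mul(-5, 3), -5), 2) = Pow(Add(-15, -5), 2) = Pow(-20, 2) = 400)
K = -292 (K = Add(-28, -264) = -292)
Pow(Add(Function('V')(o), K), -1) = Pow(Add(400, -292), -1) = Pow(108, -1) = Rational(1, 108)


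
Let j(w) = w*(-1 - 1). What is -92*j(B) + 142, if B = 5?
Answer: 1062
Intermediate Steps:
j(w) = -2*w (j(w) = w*(-2) = -2*w)
-92*j(B) + 142 = -(-184)*5 + 142 = -92*(-10) + 142 = 920 + 142 = 1062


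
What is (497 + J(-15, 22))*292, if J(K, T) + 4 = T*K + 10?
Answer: 50516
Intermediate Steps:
J(K, T) = 6 + K*T (J(K, T) = -4 + (T*K + 10) = -4 + (K*T + 10) = -4 + (10 + K*T) = 6 + K*T)
(497 + J(-15, 22))*292 = (497 + (6 - 15*22))*292 = (497 + (6 - 330))*292 = (497 - 324)*292 = 173*292 = 50516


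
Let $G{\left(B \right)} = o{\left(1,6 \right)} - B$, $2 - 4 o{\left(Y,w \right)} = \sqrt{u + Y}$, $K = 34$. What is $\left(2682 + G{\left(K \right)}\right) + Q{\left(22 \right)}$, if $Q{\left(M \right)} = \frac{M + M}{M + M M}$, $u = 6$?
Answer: $\frac{121835}{46} - \frac{\sqrt{7}}{4} \approx 2647.9$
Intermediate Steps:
$o{\left(Y,w \right)} = \frac{1}{2} - \frac{\sqrt{6 + Y}}{4}$
$G{\left(B \right)} = \frac{1}{2} - B - \frac{\sqrt{7}}{4}$ ($G{\left(B \right)} = \left(\frac{1}{2} - \frac{\sqrt{6 + 1}}{4}\right) - B = \left(\frac{1}{2} - \frac{\sqrt{7}}{4}\right) - B = \frac{1}{2} - B - \frac{\sqrt{7}}{4}$)
$Q{\left(M \right)} = \frac{2 M}{M + M^{2}}$
$\left(2682 + G{\left(K \right)}\right) + Q{\left(22 \right)} = \left(2682 - \left(\frac{67}{2} + \frac{\sqrt{7}}{4}\right)\right) + \frac{2}{1 + 22} = \left(2682 - \left(\frac{67}{2} + \frac{\sqrt{7}}{4}\right)\right) + \frac{2}{23} = \left(2682 - \left(\frac{67}{2} + \frac{\sqrt{7}}{4}\right)\right) + 2 \cdot \frac{1}{23} = \left(\frac{5297}{2} - \frac{\sqrt{7}}{4}\right) + \frac{2}{23} = \frac{121835}{46} - \frac{\sqrt{7}}{4}$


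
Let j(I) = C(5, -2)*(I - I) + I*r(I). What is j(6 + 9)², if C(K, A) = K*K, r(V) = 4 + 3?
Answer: 11025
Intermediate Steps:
r(V) = 7
C(K, A) = K²
j(I) = 7*I (j(I) = 5²*(I - I) + I*7 = 25*0 + 7*I = 0 + 7*I = 7*I)
j(6 + 9)² = (7*(6 + 9))² = (7*15)² = 105² = 11025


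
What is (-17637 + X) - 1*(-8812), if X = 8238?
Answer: -587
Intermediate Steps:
(-17637 + X) - 1*(-8812) = (-17637 + 8238) - 1*(-8812) = -9399 + 8812 = -587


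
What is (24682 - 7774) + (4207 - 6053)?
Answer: 15062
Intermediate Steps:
(24682 - 7774) + (4207 - 6053) = 16908 - 1846 = 15062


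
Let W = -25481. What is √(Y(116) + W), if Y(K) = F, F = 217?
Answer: 4*I*√1579 ≈ 158.95*I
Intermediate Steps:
Y(K) = 217
√(Y(116) + W) = √(217 - 25481) = √(-25264) = 4*I*√1579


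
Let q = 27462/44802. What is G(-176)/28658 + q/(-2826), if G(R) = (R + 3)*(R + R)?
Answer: 642440256583/302366861118 ≈ 2.1247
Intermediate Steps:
q = 4577/7467 (q = 27462*(1/44802) = 4577/7467 ≈ 0.61296)
G(R) = 2*R*(3 + R) (G(R) = (3 + R)*(2*R) = 2*R*(3 + R))
G(-176)/28658 + q/(-2826) = (2*(-176)*(3 - 176))/28658 + (4577/7467)/(-2826) = (2*(-176)*(-173))*(1/28658) + (4577/7467)*(-1/2826) = 60896*(1/28658) - 4577/21101742 = 30448/14329 - 4577/21101742 = 642440256583/302366861118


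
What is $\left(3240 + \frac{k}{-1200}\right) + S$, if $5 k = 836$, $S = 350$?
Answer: $\frac{5384791}{1500} \approx 3589.9$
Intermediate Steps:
$k = \frac{836}{5}$ ($k = \frac{1}{5} \cdot 836 = \frac{836}{5} \approx 167.2$)
$\left(3240 + \frac{k}{-1200}\right) + S = \left(3240 + \frac{836}{5 \left(-1200\right)}\right) + 350 = \left(3240 + \frac{836}{5} \left(- \frac{1}{1200}\right)\right) + 350 = \left(3240 - \frac{209}{1500}\right) + 350 = \frac{4859791}{1500} + 350 = \frac{5384791}{1500}$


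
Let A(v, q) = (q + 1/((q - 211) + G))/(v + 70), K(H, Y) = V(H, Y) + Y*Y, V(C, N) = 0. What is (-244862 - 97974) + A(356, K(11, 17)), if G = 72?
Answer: -21907177049/63900 ≈ -3.4284e+5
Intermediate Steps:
K(H, Y) = Y² (K(H, Y) = 0 + Y*Y = 0 + Y² = Y²)
A(v, q) = (q + 1/(-139 + q))/(70 + v) (A(v, q) = (q + 1/((q - 211) + 72))/(v + 70) = (q + 1/((-211 + q) + 72))/(70 + v) = (q + 1/(-139 + q))/(70 + v))
(-244862 - 97974) + A(356, K(11, 17)) = (-244862 - 97974) + (1 + (17²)² - 139*17²)/(-9730 - 139*356 + 70*17² + 17²*356) = -342836 + (1 + 289² - 139*289)/(-9730 - 49484 + 70*289 + 289*356) = -342836 + (1 + 83521 - 40171)/(-9730 - 49484 + 20230 + 102884) = -342836 + 43351/63900 = -21907177049/63900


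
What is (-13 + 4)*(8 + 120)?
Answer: -1152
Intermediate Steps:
(-13 + 4)*(8 + 120) = -9*128 = -1152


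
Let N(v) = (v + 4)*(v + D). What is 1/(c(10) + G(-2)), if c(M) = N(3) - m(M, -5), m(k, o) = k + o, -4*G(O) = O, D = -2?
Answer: 2/5 ≈ 0.40000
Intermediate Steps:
G(O) = -O/4
N(v) = (-2 + v)*(4 + v) (N(v) = (v + 4)*(v - 2) = (4 + v)*(-2 + v) = (-2 + v)*(4 + v))
c(M) = 12 - M (c(M) = (-8 + 3**2 + 2*3) - (M - 5) = (-8 + 9 + 6) - (-5 + M) = 7 + (5 - M) = 12 - M)
1/(c(10) + G(-2)) = 1/((12 - 1*10) - 1/4*(-2)) = 1/((12 - 10) + 1/2) = 1/(2 + 1/2) = 1/(5/2) = 2/5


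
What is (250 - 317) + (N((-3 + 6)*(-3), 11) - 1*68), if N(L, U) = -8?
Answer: -143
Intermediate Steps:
(250 - 317) + (N((-3 + 6)*(-3), 11) - 1*68) = (250 - 317) + (-8 - 1*68) = -67 + (-8 - 68) = -67 - 76 = -143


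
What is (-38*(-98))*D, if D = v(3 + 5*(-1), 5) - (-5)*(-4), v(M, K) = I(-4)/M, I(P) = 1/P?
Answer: -148029/2 ≈ -74015.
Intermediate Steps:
v(M, K) = -1/(4*M) (v(M, K) = 1/((-4)*M) = -1/(4*M))
D = -159/8 (D = -1/(4*(3 + 5*(-1))) - (-5)*(-4) = -1/(4*(3 - 5)) - 5*4 = -¼/(-2) - 20 = -¼*(-½) - 20 = ⅛ - 20 = -159/8 ≈ -19.875)
(-38*(-98))*D = -38*(-98)*(-159/8) = 3724*(-159/8) = -148029/2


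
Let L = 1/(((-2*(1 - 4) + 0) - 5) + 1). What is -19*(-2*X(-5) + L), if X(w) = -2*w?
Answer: 741/2 ≈ 370.50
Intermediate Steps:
L = ½ (L = 1/(((-2*(-3) + 0) - 5) + 1) = 1/(((6 + 0) - 5) + 1) = 1/((6 - 5) + 1) = 1/(1 + 1) = 1/2 = ½ ≈ 0.50000)
-19*(-2*X(-5) + L) = -19*(-(-4)*(-5) + ½) = -19*(-2*10 + ½) = -19*(-20 + ½) = -19*(-39/2) = 741/2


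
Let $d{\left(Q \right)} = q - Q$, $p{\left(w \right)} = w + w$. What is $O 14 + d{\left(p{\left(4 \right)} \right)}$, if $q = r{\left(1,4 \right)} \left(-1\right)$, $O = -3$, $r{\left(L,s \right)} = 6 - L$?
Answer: $-55$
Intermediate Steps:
$p{\left(w \right)} = 2 w$
$q = -5$ ($q = \left(6 - 1\right) \left(-1\right) = 5 \left(-1\right) = -5$)
$d{\left(Q \right)} = -5 - Q$
$O 14 + d{\left(p{\left(4 \right)} \right)} = \left(-3\right) 14 - \left(5 + 2 \cdot 4\right) = -42 - 13 = -55$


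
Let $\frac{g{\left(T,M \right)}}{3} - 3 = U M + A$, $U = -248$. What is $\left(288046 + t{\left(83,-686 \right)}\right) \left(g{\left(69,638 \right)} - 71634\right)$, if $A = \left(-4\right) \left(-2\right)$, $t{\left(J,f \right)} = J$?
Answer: $-157397093217$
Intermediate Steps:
$A = 8$
$g{\left(T,M \right)} = 33 - 744 M$ ($g{\left(T,M \right)} = 9 + 3 \left(- 248 M + 8\right) = 9 + 3 \left(8 - 248 M\right) = 9 - \left(-24 + 744 M\right) = 33 - 744 M$)
$\left(288046 + t{\left(83,-686 \right)}\right) \left(g{\left(69,638 \right)} - 71634\right) = \left(288046 + 83\right) \left(\left(33 - 474672\right) - 71634\right) = 288129 \left(\left(33 - 474672\right) - 71634\right) = 288129 \left(-474639 - 71634\right) = 288129 \left(-546273\right) = -157397093217$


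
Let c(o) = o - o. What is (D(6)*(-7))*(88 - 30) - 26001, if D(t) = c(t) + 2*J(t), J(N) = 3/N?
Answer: -26407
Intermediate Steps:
c(o) = 0
D(t) = 6/t (D(t) = 0 + 2*(3/t) = 0 + 6/t = 6/t)
(D(6)*(-7))*(88 - 30) - 26001 = ((6/6)*(-7))*(88 - 30) - 26001 = ((6*(⅙))*(-7))*58 - 26001 = (1*(-7))*58 - 26001 = -7*58 - 26001 = -406 - 26001 = -26407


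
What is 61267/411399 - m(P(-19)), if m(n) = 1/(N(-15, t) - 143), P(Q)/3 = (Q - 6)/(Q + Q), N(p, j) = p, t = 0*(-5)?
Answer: 10091585/65001042 ≈ 0.15525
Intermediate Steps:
t = 0
P(Q) = 3*(-6 + Q)/(2*Q) (P(Q) = 3*((Q - 6)/(Q + Q)) = 3*((-6 + Q)/((2*Q))) = 3*((-6 + Q)*(1/(2*Q))) = 3*((-6 + Q)/(2*Q)) = 3*(-6 + Q)/(2*Q))
m(n) = -1/158 (m(n) = 1/(-15 - 143) = 1/(-158) = -1/158)
61267/411399 - m(P(-19)) = 61267/411399 - 1*(-1/158) = 61267*(1/411399) + 1/158 = 61267/411399 + 1/158 = 10091585/65001042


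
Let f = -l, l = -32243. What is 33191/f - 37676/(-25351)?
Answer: 2056212309/817392293 ≈ 2.5156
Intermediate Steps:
f = 32243 (f = -1*(-32243) = 32243)
33191/f - 37676/(-25351) = 33191/32243 - 37676/(-25351) = 33191*(1/32243) - 37676*(-1/25351) = 33191/32243 + 37676/25351 = 2056212309/817392293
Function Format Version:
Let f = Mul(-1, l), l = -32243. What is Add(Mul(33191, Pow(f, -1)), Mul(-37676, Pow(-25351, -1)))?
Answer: Rational(2056212309, 817392293) ≈ 2.5156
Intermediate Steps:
f = 32243 (f = Mul(-1, -32243) = 32243)
Add(Mul(33191, Pow(f, -1)), Mul(-37676, Pow(-25351, -1))) = Add(Mul(33191, Pow(32243, -1)), Mul(-37676, Pow(-25351, -1))) = Add(Mul(33191, Rational(1, 32243)), Mul(-37676, Rational(-1, 25351))) = Add(Rational(33191, 32243), Rational(37676, 25351)) = Rational(2056212309, 817392293)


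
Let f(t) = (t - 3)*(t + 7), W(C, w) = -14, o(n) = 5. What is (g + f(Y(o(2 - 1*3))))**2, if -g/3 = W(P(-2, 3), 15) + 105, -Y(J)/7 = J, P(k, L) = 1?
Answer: 625681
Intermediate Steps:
Y(J) = -7*J
f(t) = (-3 + t)*(7 + t)
g = -273 (g = -3*(-14 + 105) = -3*91 = -273)
(g + f(Y(o(2 - 1*3))))**2 = (-273 + (-21 + (-7*5)**2 + 4*(-7*5)))**2 = (-273 + (-21 + (-35)**2 + 4*(-35)))**2 = (-273 + (-21 + 1225 - 140))**2 = (-273 + 1064)**2 = 791**2 = 625681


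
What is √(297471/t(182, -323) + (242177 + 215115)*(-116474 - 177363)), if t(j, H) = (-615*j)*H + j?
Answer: I*√896079286630931090110969/2582398 ≈ 3.6656e+5*I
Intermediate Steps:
t(j, H) = j - 615*H*j (t(j, H) = -615*H*j + j = j - 615*H*j)
√(297471/t(182, -323) + (242177 + 215115)*(-116474 - 177363)) = √(297471/((182*(1 - 615*(-323)))) + (242177 + 215115)*(-116474 - 177363)) = √(297471/((182*(1 + 198645))) + 457292*(-293837)) = √(297471/((182*198646)) - 134369309404) = √(297471/36153572 - 134369309404) = √(-4857930502127493617/36153572) = I*√896079286630931090110969/2582398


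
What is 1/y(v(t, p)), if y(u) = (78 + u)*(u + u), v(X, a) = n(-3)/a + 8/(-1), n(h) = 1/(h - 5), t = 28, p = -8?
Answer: -2048/2289791 ≈ -0.00089440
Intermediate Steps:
n(h) = 1/(-5 + h)
v(X, a) = -8 - 1/(8*a) (v(X, a) = 1/((-5 - 3)*a) + 8/(-1) = 1/((-8)*a) + 8*(-1) = -1/(8*a) - 8 = -8 - 1/(8*a))
y(u) = 2*u*(78 + u) (y(u) = (78 + u)*(2*u) = 2*u*(78 + u))
1/y(v(t, p)) = 1/(2*(-8 - ⅛/(-8))*(78 + (-8 - ⅛/(-8)))) = 1/(2*(-8 - ⅛*(-⅛))*(78 + (-8 - ⅛*(-⅛)))) = 1/(2*(-8 + 1/64)*(78 + (-8 + 1/64))) = 1/(2*(-511/64)*(78 - 511/64)) = 1/(2*(-511/64)*(4481/64)) = 1/(-2289791/2048) = -2048/2289791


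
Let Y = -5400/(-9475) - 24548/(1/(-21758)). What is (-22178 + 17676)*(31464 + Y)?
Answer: -911392333547216/379 ≈ -2.4047e+12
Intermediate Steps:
Y = 202429730752/379 (Y = -5400*(-1/9475) - 24548/(-1/21758) = 216/379 - 24548*(-21758) = 216/379 + 534115384 = 202429730752/379 ≈ 5.3412e+8)
(-22178 + 17676)*(31464 + Y) = (-22178 + 17676)*(31464 + 202429730752/379) = -4502*202441655608/379 = -911392333547216/379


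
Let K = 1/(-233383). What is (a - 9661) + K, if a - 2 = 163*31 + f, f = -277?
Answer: -1139609190/233383 ≈ -4883.0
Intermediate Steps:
K = -1/233383 ≈ -4.2848e-6
a = 4778 (a = 2 + (163*31 - 277) = 2 + (5053 - 277) = 2 + 4776 = 4778)
(a - 9661) + K = (4778 - 9661) - 1/233383 = -4883 - 1/233383 = -1139609190/233383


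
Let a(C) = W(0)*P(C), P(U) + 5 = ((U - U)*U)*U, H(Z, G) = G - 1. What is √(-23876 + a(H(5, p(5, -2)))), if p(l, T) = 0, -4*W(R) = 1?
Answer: 27*I*√131/2 ≈ 154.51*I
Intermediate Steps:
W(R) = -¼ (W(R) = -¼*1 = -¼)
H(Z, G) = -1 + G
P(U) = -5 (P(U) = -5 + ((U - U)*U)*U = -5 + (0*U)*U = -5 + 0*U = -5 + 0 = -5)
a(C) = 5/4 (a(C) = -¼*(-5) = 5/4)
√(-23876 + a(H(5, p(5, -2)))) = √(-23876 + 5/4) = √(-95499/4) = 27*I*√131/2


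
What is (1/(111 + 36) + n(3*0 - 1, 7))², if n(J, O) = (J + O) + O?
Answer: 3655744/21609 ≈ 169.18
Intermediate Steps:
n(J, O) = J + 2*O
(1/(111 + 36) + n(3*0 - 1, 7))² = (1/(111 + 36) + ((3*0 - 1) + 2*7))² = (1/147 + ((0 - 1) + 14))² = (1/147 + (-1 + 14))² = (1/147 + 13)² = (1912/147)² = 3655744/21609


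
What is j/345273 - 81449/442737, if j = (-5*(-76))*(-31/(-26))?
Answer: -120993368857/662415572871 ≈ -0.18265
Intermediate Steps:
j = 5890/13 (j = 380*(-31*(-1/26)) = 380*(31/26) = 5890/13 ≈ 453.08)
j/345273 - 81449/442737 = (5890/13)/345273 - 81449/442737 = (5890/13)*(1/345273) - 81449*1/442737 = 5890/4488549 - 81449/442737 = -120993368857/662415572871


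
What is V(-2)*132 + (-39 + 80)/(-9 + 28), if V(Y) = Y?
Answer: -4975/19 ≈ -261.84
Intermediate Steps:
V(-2)*132 + (-39 + 80)/(-9 + 28) = -2*132 + (-39 + 80)/(-9 + 28) = -264 + 41/19 = -4975/19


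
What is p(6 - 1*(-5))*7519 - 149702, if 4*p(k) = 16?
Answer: -119626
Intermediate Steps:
p(k) = 4 (p(k) = (¼)*16 = 4)
p(6 - 1*(-5))*7519 - 149702 = 4*7519 - 149702 = 30076 - 149702 = -119626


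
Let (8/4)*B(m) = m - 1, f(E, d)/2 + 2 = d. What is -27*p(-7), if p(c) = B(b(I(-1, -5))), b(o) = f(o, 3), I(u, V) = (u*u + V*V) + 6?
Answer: -27/2 ≈ -13.500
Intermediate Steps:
f(E, d) = -4 + 2*d
I(u, V) = 6 + V² + u² (I(u, V) = (u² + V²) + 6 = (V² + u²) + 6 = 6 + V² + u²)
b(o) = 2 (b(o) = -4 + 2*3 = -4 + 6 = 2)
B(m) = -½ + m/2 (B(m) = (m - 1)/2 = (-1 + m)/2 = -½ + m/2)
p(c) = ½ (p(c) = -½ + (½)*2 = -½ + 1 = ½)
-27*p(-7) = -27*½ = -27/2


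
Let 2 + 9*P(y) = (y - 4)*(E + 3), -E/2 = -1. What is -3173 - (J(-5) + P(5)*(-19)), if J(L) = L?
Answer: -9485/3 ≈ -3161.7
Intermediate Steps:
E = 2 (E = -2*(-1) = 2)
P(y) = -22/9 + 5*y/9 (P(y) = -2/9 + ((y - 4)*(2 + 3))/9 = -2/9 + ((-4 + y)*5)/9 = -2/9 + (-20 + 5*y)/9 = -2/9 + (-20/9 + 5*y/9) = -22/9 + 5*y/9)
-3173 - (J(-5) + P(5)*(-19)) = -3173 - (-5 + (-22/9 + (5/9)*5)*(-19)) = -3173 - (-5 + (-22/9 + 25/9)*(-19)) = -3173 - (-5 + (⅓)*(-19)) = -3173 - (-5 - 19/3) = -3173 - 1*(-34/3) = -3173 + 34/3 = -9485/3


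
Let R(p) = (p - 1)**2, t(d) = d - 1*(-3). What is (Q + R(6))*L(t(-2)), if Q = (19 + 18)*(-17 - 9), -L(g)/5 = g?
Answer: 4685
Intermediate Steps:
t(d) = 3 + d (t(d) = d + 3 = 3 + d)
L(g) = -5*g
Q = -962 (Q = 37*(-26) = -962)
R(p) = (-1 + p)**2
(Q + R(6))*L(t(-2)) = (-962 + (-1 + 6)**2)*(-5*(3 - 2)) = (-962 + 5**2)*(-5*1) = (-962 + 25)*(-5) = -937*(-5) = 4685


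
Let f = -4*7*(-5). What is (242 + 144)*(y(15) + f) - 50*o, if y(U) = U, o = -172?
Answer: 68430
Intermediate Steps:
f = 140 (f = -28*(-5) = 140)
(242 + 144)*(y(15) + f) - 50*o = (242 + 144)*(15 + 140) - 50*(-172) = 386*155 + 8600 = 59830 + 8600 = 68430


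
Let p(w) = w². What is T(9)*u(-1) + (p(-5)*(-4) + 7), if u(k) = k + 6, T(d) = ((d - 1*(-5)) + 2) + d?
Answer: 32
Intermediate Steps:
T(d) = 7 + 2*d (T(d) = ((d + 5) + 2) + d = ((5 + d) + 2) + d = (7 + d) + d = 7 + 2*d)
u(k) = 6 + k
T(9)*u(-1) + (p(-5)*(-4) + 7) = (7 + 2*9)*(6 - 1) + ((-5)²*(-4) + 7) = (7 + 18)*5 + (25*(-4) + 7) = 25*5 + (-100 + 7) = 125 - 93 = 32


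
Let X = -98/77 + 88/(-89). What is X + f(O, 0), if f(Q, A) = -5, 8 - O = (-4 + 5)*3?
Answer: -7109/979 ≈ -7.2615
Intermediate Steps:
O = 5 (O = 8 - (-4 + 5)*3 = 8 - 3 = 5)
X = -2214/979 (X = -98*1/77 + 88*(-1/89) = -14/11 - 88/89 = -2214/979 ≈ -2.2615)
X + f(O, 0) = -2214/979 - 5 = -7109/979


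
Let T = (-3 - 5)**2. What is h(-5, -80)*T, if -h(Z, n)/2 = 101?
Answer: -12928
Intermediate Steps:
h(Z, n) = -202 (h(Z, n) = -2*101 = -202)
T = 64 (T = (-8)**2 = 64)
h(-5, -80)*T = -202*64 = -12928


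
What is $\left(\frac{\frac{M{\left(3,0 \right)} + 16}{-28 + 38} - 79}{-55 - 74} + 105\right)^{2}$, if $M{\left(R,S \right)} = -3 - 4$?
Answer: $\frac{18558885361}{1664100} \approx 11153.0$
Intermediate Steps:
$M{\left(R,S \right)} = -7$
$\left(\frac{\frac{M{\left(3,0 \right)} + 16}{-28 + 38} - 79}{-55 - 74} + 105\right)^{2} = \left(\frac{\frac{-7 + 16}{-28 + 38} - 79}{-55 - 74} + 105\right)^{2} = \left(\frac{\frac{9}{10} - 79}{-129} + 105\right)^{2} = \left(\left(9 \cdot \frac{1}{10} - 79\right) \left(- \frac{1}{129}\right) + 105\right)^{2} = \left(\left(\frac{9}{10} - 79\right) \left(- \frac{1}{129}\right) + 105\right)^{2} = \left(\left(- \frac{781}{10}\right) \left(- \frac{1}{129}\right) + 105\right)^{2} = \left(\frac{781}{1290} + 105\right)^{2} = \left(\frac{136231}{1290}\right)^{2} = \frac{18558885361}{1664100}$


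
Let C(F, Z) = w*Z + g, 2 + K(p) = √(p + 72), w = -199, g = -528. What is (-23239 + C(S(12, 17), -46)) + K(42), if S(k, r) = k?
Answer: -14615 + √114 ≈ -14604.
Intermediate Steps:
K(p) = -2 + √(72 + p) (K(p) = -2 + √(p + 72) = -2 + √(72 + p))
C(F, Z) = -528 - 199*Z (C(F, Z) = -199*Z - 528 = -528 - 199*Z)
(-23239 + C(S(12, 17), -46)) + K(42) = (-23239 + (-528 - 199*(-46))) + (-2 + √(72 + 42)) = (-23239 + (-528 + 9154)) + (-2 + √114) = (-23239 + 8626) + (-2 + √114) = -14613 + (-2 + √114) = -14615 + √114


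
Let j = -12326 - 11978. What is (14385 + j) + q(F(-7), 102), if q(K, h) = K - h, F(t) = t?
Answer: -10028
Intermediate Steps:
j = -24304
(14385 + j) + q(F(-7), 102) = (14385 - 24304) + (-7 - 1*102) = -9919 + (-7 - 102) = -9919 - 109 = -10028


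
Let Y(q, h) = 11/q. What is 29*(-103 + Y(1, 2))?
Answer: -2668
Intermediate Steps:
29*(-103 + Y(1, 2)) = 29*(-103 + 11/1) = 29*(-103 + 11*1) = 29*(-103 + 11) = 29*(-92) = -2668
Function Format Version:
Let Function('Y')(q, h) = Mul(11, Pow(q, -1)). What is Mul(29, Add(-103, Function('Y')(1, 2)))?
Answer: -2668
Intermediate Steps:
Mul(29, Add(-103, Function('Y')(1, 2))) = Mul(29, Add(-103, Mul(11, Pow(1, -1)))) = Mul(29, Add(-103, Mul(11, 1))) = Mul(29, Add(-103, 11)) = Mul(29, -92) = -2668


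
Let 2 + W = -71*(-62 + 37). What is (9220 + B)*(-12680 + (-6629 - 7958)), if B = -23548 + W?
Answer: 342337185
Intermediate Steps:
W = 1773 (W = -2 - 71*(-62 + 37) = -2 - 71*(-25) = -2 + 1775 = 1773)
B = -21775 (B = -23548 + 1773 = -21775)
(9220 + B)*(-12680 + (-6629 - 7958)) = (9220 - 21775)*(-12680 + (-6629 - 7958)) = -12555*(-12680 - 14587) = -12555*(-27267) = 342337185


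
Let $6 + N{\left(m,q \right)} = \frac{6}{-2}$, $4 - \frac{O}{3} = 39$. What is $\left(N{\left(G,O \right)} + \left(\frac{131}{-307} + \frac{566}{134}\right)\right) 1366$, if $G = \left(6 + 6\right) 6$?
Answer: $- \frac{146185222}{20569} \approx -7107.1$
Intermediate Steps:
$O = -105$ ($O = 12 - 117 = -105$)
$G = 72$ ($G = 12 \cdot 6 = 72$)
$N{\left(m,q \right)} = -9$ ($N{\left(m,q \right)} = -6 + \frac{6}{-2} = -6 + 6 \left(- \frac{1}{2}\right) = -6 - 3 = -9$)
$\left(N{\left(G,O \right)} + \left(\frac{131}{-307} + \frac{566}{134}\right)\right) 1366 = \left(-9 + \left(\frac{131}{-307} + \frac{566}{134}\right)\right) 1366 = \left(-9 + \left(131 \left(- \frac{1}{307}\right) + 566 \cdot \frac{1}{134}\right)\right) 1366 = \left(-9 + \left(- \frac{131}{307} + \frac{283}{67}\right)\right) 1366 = \left(-9 + \frac{78104}{20569}\right) 1366 = \left(- \frac{107017}{20569}\right) 1366 = - \frac{146185222}{20569}$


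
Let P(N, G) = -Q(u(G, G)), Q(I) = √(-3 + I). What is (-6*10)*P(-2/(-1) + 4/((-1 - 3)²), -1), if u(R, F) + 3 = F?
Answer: 60*I*√7 ≈ 158.75*I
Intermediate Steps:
u(R, F) = -3 + F
P(N, G) = -√(-6 + G) (P(N, G) = -√(-3 + (-3 + G)) = -√(-6 + G))
(-6*10)*P(-2/(-1) + 4/((-1 - 3)²), -1) = (-6*10)*(-√(-6 - 1)) = -(-60)*√(-7) = -(-60)*I*√7 = 60*I*√7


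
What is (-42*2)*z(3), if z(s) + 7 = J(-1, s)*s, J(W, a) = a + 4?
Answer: -1176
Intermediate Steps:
J(W, a) = 4 + a
z(s) = -7 + s*(4 + s) (z(s) = -7 + (4 + s)*s = -7 + s*(4 + s))
(-42*2)*z(3) = (-42*2)*(-7 + 3*(4 + 3)) = -84*(-7 + 3*7) = -84*(-7 + 21) = -84*14 = -1176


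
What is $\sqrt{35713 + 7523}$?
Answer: $6 \sqrt{1201} \approx 207.93$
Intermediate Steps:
$\sqrt{35713 + 7523} = \sqrt{43236} = 6 \sqrt{1201}$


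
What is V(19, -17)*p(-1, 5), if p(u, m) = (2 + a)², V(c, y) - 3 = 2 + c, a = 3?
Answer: 600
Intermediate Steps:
V(c, y) = 5 + c (V(c, y) = 3 + (2 + c) = 5 + c)
p(u, m) = 25 (p(u, m) = (2 + 3)² = 5² = 25)
V(19, -17)*p(-1, 5) = (5 + 19)*25 = 24*25 = 600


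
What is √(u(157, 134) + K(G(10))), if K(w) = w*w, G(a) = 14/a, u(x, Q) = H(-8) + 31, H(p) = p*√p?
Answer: 2*√(206 - 100*I*√2)/5 ≈ 6.039 - 1.8734*I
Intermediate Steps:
H(p) = p^(3/2)
u(x, Q) = 31 - 16*I*√2 (u(x, Q) = (-8)^(3/2) + 31 = -16*I*√2 + 31 = 31 - 16*I*√2)
K(w) = w²
√(u(157, 134) + K(G(10))) = √((31 - 16*I*√2) + (14/10)²) = √((31 - 16*I*√2) + (14*(⅒))²) = √((31 - 16*I*√2) + (7/5)²) = √((31 - 16*I*√2) + 49/25) = √(824/25 - 16*I*√2)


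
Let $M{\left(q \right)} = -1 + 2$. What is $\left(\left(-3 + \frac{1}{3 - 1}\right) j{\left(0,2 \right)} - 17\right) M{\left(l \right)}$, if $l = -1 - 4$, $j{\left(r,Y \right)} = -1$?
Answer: $- \frac{29}{2} \approx -14.5$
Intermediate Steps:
$l = -5$ ($l = -1 - 4 = -5$)
$M{\left(q \right)} = 1$
$\left(\left(-3 + \frac{1}{3 - 1}\right) j{\left(0,2 \right)} - 17\right) M{\left(l \right)} = \left(\left(-3 + \frac{1}{3 - 1}\right) \left(-1\right) - 17\right) 1 = \left(\left(-3 + \frac{1}{2}\right) \left(-1\right) - 17\right) 1 = \left(\left(- \frac{5}{2}\right) \left(-1\right) - 17\right) 1 = \left(\frac{5}{2} - 17\right) 1 = \left(- \frac{29}{2}\right) 1 = - \frac{29}{2}$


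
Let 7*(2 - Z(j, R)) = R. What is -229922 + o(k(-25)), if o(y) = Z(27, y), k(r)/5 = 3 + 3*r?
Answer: -1609080/7 ≈ -2.2987e+5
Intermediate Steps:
Z(j, R) = 2 - R/7
k(r) = 15 + 15*r (k(r) = 5*(3 + 3*r) = 15 + 15*r)
o(y) = 2 - y/7
-229922 + o(k(-25)) = -229922 + (2 - (15 + 15*(-25))/7) = -229922 + (2 - (15 - 375)/7) = -229922 + (2 - ⅐*(-360)) = -229922 + (2 + 360/7) = -229922 + 374/7 = -1609080/7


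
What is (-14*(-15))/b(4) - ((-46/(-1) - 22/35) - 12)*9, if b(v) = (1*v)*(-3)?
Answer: -22249/70 ≈ -317.84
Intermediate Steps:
b(v) = -3*v (b(v) = v*(-3) = -3*v)
(-14*(-15))/b(4) - ((-46/(-1) - 22/35) - 12)*9 = (-14*(-15))/((-3*4)) - ((-46/(-1) - 22/35) - 12)*9 = 210/(-12) - ((-46*(-1) - 22*1/35) - 12)*9 = 210*(-1/12) - ((46 - 22/35) - 12)*9 = -35/2 - (1588/35 - 12)*9 = -35/2 - 1168*9/35 = -35/2 - 1*10512/35 = -35/2 - 10512/35 = -22249/70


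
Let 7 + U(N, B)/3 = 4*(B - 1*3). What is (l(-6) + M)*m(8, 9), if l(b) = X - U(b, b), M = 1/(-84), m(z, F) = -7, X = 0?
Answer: -10835/12 ≈ -902.92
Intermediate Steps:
M = -1/84 ≈ -0.011905
U(N, B) = -57 + 12*B (U(N, B) = -21 + 3*(4*(B - 1*3)) = -21 + 3*(4*(B - 3)) = -21 + 3*(4*(-3 + B)) = -21 + 3*(-12 + 4*B) = -21 + (-36 + 12*B) = -57 + 12*B)
l(b) = 57 - 12*b (l(b) = 0 - (-57 + 12*b) = 0 + (57 - 12*b) = 57 - 12*b)
(l(-6) + M)*m(8, 9) = ((57 - 12*(-6)) - 1/84)*(-7) = ((57 + 72) - 1/84)*(-7) = (129 - 1/84)*(-7) = (10835/84)*(-7) = -10835/12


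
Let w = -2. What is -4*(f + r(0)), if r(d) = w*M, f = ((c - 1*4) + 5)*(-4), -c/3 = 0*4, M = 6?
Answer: 64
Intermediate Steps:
c = 0 (c = -0*4 = -3*0 = 0)
f = -4 (f = ((0 - 1*4) + 5)*(-4) = ((0 - 4) + 5)*(-4) = (-4 + 5)*(-4) = 1*(-4) = -4)
r(d) = -12 (r(d) = -2*6 = -12)
-4*(f + r(0)) = -4*(-4 - 12) = -4*(-16) = 64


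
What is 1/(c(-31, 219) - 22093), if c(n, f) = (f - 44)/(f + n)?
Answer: -188/4153309 ≈ -4.5265e-5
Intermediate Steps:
c(n, f) = (-44 + f)/(f + n)
1/(c(-31, 219) - 22093) = 1/((-44 + 219)/(219 - 31) - 22093) = 1/(175/188 - 22093) = 1/(-4153309/188) = -188/4153309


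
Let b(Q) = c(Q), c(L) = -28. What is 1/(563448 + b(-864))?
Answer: 1/563420 ≈ 1.7749e-6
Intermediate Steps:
b(Q) = -28
1/(563448 + b(-864)) = 1/(563448 - 28) = 1/563420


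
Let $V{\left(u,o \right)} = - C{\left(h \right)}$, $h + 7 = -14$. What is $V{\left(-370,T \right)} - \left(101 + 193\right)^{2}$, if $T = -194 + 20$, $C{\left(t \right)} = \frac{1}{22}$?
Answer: $- \frac{1901593}{22} \approx -86436.0$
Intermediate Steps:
$h = -21$ ($h = -7 - 14 = -21$)
$C{\left(t \right)} = \frac{1}{22}$
$T = -174$
$V{\left(u,o \right)} = - \frac{1}{22}$ ($V{\left(u,o \right)} = \left(-1\right) \frac{1}{22} = - \frac{1}{22}$)
$V{\left(-370,T \right)} - \left(101 + 193\right)^{2} = - \frac{1}{22} - \left(101 + 193\right)^{2} = - \frac{1}{22} - 294^{2} = - \frac{1}{22} - 86436 = - \frac{1901593}{22}$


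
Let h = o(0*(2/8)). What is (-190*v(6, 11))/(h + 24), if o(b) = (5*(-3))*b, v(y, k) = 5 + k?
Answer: -380/3 ≈ -126.67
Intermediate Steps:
o(b) = -15*b
h = 0 (h = -0*2/8 = -0*2*(⅛) = -0/4 = -15*0 = 0)
(-190*v(6, 11))/(h + 24) = (-190*(5 + 11))/(0 + 24) = -190*16/24 = -3040*1/24 = -380/3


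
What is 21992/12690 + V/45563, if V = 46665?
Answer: 797100173/289097235 ≈ 2.7572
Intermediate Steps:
21992/12690 + V/45563 = 21992/12690 + 46665/45563 = 21992*(1/12690) + 46665*(1/45563) = 10996/6345 + 46665/45563 = 797100173/289097235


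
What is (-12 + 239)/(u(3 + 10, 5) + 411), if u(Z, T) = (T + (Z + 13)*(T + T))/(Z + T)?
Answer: 4086/7663 ≈ 0.53321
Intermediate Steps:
u(Z, T) = (T + 2*T*(13 + Z))/(T + Z) (u(Z, T) = (T + (13 + Z)*(2*T))/(T + Z) = (T + 2*T*(13 + Z))/(T + Z))
(-12 + 239)/(u(3 + 10, 5) + 411) = (-12 + 239)/(5*(27 + 2*(3 + 10))/(5 + (3 + 10)) + 411) = 227/(5*(27 + 2*13)/(5 + 13) + 411) = 227/(5*(27 + 26)/18 + 411) = 227/(5*(1/18)*53 + 411) = 227/(265/18 + 411) = 227/(7663/18) = 227*(18/7663) = 4086/7663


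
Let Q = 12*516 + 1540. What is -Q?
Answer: -7732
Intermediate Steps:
Q = 7732 (Q = 6192 + 1540 = 7732)
-Q = -1*7732 = -7732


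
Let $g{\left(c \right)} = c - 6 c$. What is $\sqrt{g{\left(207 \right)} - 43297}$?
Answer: $2 i \sqrt{11083} \approx 210.55 i$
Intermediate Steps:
$g{\left(c \right)} = - 5 c$
$\sqrt{g{\left(207 \right)} - 43297} = \sqrt{\left(-5\right) 207 - 43297} = \sqrt{-1035 - 43297} = \sqrt{-44332} = 2 i \sqrt{11083}$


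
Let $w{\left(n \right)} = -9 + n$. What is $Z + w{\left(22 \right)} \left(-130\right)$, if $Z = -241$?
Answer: $-1931$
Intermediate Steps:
$Z + w{\left(22 \right)} \left(-130\right) = -241 + \left(-9 + 22\right) \left(-130\right) = -241 + 13 \left(-130\right) = -241 - 1690 = -1931$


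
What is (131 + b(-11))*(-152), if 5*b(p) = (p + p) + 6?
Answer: -97128/5 ≈ -19426.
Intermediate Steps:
b(p) = 6/5 + 2*p/5 (b(p) = ((p + p) + 6)/5 = (2*p + 6)/5 = (6 + 2*p)/5 = 6/5 + 2*p/5)
(131 + b(-11))*(-152) = (131 + (6/5 + (⅖)*(-11)))*(-152) = (131 + (6/5 - 22/5))*(-152) = (131 - 16/5)*(-152) = (639/5)*(-152) = -97128/5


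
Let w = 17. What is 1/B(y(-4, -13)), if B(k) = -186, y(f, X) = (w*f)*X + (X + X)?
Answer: -1/186 ≈ -0.0053763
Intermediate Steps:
y(f, X) = 2*X + 17*X*f (y(f, X) = (17*f)*X + (X + X) = 17*X*f + 2*X = 2*X + 17*X*f)
1/B(y(-4, -13)) = 1/(-186) = -1/186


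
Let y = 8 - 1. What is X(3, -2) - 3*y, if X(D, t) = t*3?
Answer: -27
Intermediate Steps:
y = 7
X(D, t) = 3*t
X(3, -2) - 3*y = 3*(-2) - 3*7 = -6 - 21 = -27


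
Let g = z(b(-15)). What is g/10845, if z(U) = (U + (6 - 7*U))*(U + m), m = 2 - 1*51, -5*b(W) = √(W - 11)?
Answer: -2398/90375 - 4*I*√26/723 ≈ -0.026534 - 0.02821*I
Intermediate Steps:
b(W) = -√(-11 + W)/5 (b(W) = -√(W - 11)/5 = -√(-11 + W)/5)
m = -49 (m = 2 - 51 = -49)
z(U) = (-49 + U)*(6 - 6*U) (z(U) = (U + (6 - 7*U))*(U - 49) = (6 - 6*U)*(-49 + U) = (-49 + U)*(6 - 6*U))
g = -7194/25 - 60*I*√26 (g = -294 - 6*(-√(-11 - 15)/5)² + 300*(-√(-11 - 15)/5) = -294 - 6*(-I*√26/5)² + 300*(-I*√26/5) = -294 - 6*(-26/25) - 60*I*√26 = -294 + 156/25 - 60*I*√26 = -7194/25 - 60*I*√26 ≈ -287.76 - 305.94*I)
g/10845 = (-7194/25 - 60*I*√26)/10845 = (-7194/25 - 60*I*√26)*(1/10845) = -2398/90375 - 4*I*√26/723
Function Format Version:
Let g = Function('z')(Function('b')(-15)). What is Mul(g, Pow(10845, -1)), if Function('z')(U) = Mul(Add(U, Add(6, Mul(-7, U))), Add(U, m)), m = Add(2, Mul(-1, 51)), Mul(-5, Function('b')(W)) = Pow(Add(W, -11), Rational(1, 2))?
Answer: Add(Rational(-2398, 90375), Mul(Rational(-4, 723), I, Pow(26, Rational(1, 2)))) ≈ Add(-0.026534, Mul(-0.028210, I))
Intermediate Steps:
Function('b')(W) = Mul(Rational(-1, 5), Pow(Add(-11, W), Rational(1, 2))) (Function('b')(W) = Mul(Rational(-1, 5), Pow(Add(W, -11), Rational(1, 2))) = Mul(Rational(-1, 5), Pow(Add(-11, W), Rational(1, 2))))
m = -49 (m = Add(2, -51) = -49)
Function('z')(U) = Mul(Add(-49, U), Add(6, Mul(-6, U))) (Function('z')(U) = Mul(Add(U, Add(6, Mul(-7, U))), Add(U, -49)) = Mul(Add(6, Mul(-6, U)), Add(-49, U)) = Mul(Add(-49, U), Add(6, Mul(-6, U))))
g = Add(Rational(-7194, 25), Mul(-60, I, Pow(26, Rational(1, 2)))) (g = Add(-294, Mul(-6, Pow(Mul(Rational(-1, 5), Pow(Add(-11, -15), Rational(1, 2))), 2)), Mul(300, Mul(Rational(-1, 5), Pow(Add(-11, -15), Rational(1, 2))))) = Add(-294, Mul(-6, Pow(Mul(Rational(-1, 5), Pow(-26, Rational(1, 2))), 2)), Mul(300, Mul(Rational(-1, 5), Pow(-26, Rational(1, 2))))) = Add(-294, Mul(-6, Pow(Mul(Rational(-1, 5), Mul(I, Pow(26, Rational(1, 2)))), 2)), Mul(300, Mul(Rational(-1, 5), Mul(I, Pow(26, Rational(1, 2)))))) = Add(-294, Mul(-6, Pow(Mul(Rational(-1, 5), I, Pow(26, Rational(1, 2))), 2)), Mul(300, Mul(Rational(-1, 5), I, Pow(26, Rational(1, 2))))) = Add(-294, Mul(-6, Rational(-26, 25)), Mul(-60, I, Pow(26, Rational(1, 2)))) = Add(-294, Rational(156, 25), Mul(-60, I, Pow(26, Rational(1, 2)))) = Add(Rational(-7194, 25), Mul(-60, I, Pow(26, Rational(1, 2)))) ≈ Add(-287.76, Mul(-305.94, I)))
Mul(g, Pow(10845, -1)) = Mul(Add(Rational(-7194, 25), Mul(-60, I, Pow(26, Rational(1, 2)))), Pow(10845, -1)) = Mul(Add(Rational(-7194, 25), Mul(-60, I, Pow(26, Rational(1, 2)))), Rational(1, 10845)) = Add(Rational(-2398, 90375), Mul(Rational(-4, 723), I, Pow(26, Rational(1, 2))))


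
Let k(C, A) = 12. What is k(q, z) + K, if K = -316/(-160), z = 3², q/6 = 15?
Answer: 559/40 ≈ 13.975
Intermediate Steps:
q = 90 (q = 6*15 = 90)
z = 9
K = 79/40 (K = -316*(-1/160) = 79/40 ≈ 1.9750)
k(q, z) + K = 12 + 79/40 = 559/40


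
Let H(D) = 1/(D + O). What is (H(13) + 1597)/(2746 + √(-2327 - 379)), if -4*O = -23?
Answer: 164456567/282870825 - 119779*I*√2706/565741650 ≈ 0.58138 - 0.011014*I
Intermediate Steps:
O = 23/4 (O = -¼*(-23) = 23/4 ≈ 5.7500)
H(D) = 1/(23/4 + D) (H(D) = 1/(D + 23/4) = 1/(23/4 + D))
(H(13) + 1597)/(2746 + √(-2327 - 379)) = (4/(23 + 4*13) + 1597)/(2746 + √(-2327 - 379)) = (4/(23 + 52) + 1597)/(2746 + √(-2706)) = (4/75 + 1597)/(2746 + I*√2706) = 119779/(75*(2746 + I*√2706))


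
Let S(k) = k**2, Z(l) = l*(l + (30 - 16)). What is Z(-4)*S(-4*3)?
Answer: -5760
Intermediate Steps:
Z(l) = l*(14 + l) (Z(l) = l*(l + 14) = l*(14 + l))
Z(-4)*S(-4*3) = (-4*(14 - 4))*(-4*3)**2 = -4*10*(-12)**2 = -40*144 = -5760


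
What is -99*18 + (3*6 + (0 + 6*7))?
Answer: -1722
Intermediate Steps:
-99*18 + (3*6 + (0 + 6*7)) = -1782 + (18 + (0 + 42)) = -1782 + (18 + 42) = -1782 + 60 = -1722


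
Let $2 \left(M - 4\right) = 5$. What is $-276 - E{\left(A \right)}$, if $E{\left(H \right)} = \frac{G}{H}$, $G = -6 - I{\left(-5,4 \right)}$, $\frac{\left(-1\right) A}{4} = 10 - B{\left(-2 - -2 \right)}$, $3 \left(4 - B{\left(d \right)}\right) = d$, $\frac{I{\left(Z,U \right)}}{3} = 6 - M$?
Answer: $- \frac{4419}{16} \approx -276.19$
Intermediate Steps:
$M = \frac{13}{2}$ ($M = 4 + \frac{1}{2} \cdot 5 = 4 + \frac{5}{2} = \frac{13}{2} \approx 6.5$)
$I{\left(Z,U \right)} = - \frac{3}{2}$ ($I{\left(Z,U \right)} = 3 \left(6 - \frac{13}{2}\right) = 3 \left(- \frac{1}{2}\right) = - \frac{3}{2}$)
$B{\left(d \right)} = 4 - \frac{d}{3}$
$A = -24$ ($A = - 4 \left(10 - \left(4 - \frac{-2 - -2}{3}\right)\right) = - 4 \left(10 - \left(4 - \frac{-2 + 2}{3}\right)\right) = - 4 \left(10 - \left(4 - 0\right)\right) = - 4 \left(10 - \left(4 + 0\right)\right) = - 4 \left(10 - 4\right) = \left(-4\right) 6 = -24$)
$G = - \frac{9}{2}$ ($G = -6 - - \frac{3}{2} = -6 + \frac{3}{2} = - \frac{9}{2} \approx -4.5$)
$E{\left(H \right)} = - \frac{9}{2 H}$
$-276 - E{\left(A \right)} = -276 - - \frac{9}{2 \left(-24\right)} = -276 - \left(- \frac{9}{2}\right) \left(- \frac{1}{24}\right) = -276 - \frac{3}{16} = - \frac{4419}{16}$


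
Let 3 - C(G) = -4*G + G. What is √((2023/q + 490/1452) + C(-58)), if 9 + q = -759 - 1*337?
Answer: I*√3174584010/4290 ≈ 13.134*I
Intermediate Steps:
q = -1105 (q = -9 + (-759 - 1*337) = -9 + (-759 - 337) = -9 - 1096 = -1105)
C(G) = 3 + 3*G (C(G) = 3 - (-4*G + G) = 3 - (-3)*G = 3 + 3*G)
√((2023/q + 490/1452) + C(-58)) = √((2023/(-1105) + 490/1452) + (3 + 3*(-58))) = √((2023*(-1/1105) + 490*(1/1452)) + (3 - 174)) = √((-119/65 + 245/726) - 171) = √(-70469/47190 - 171) = √(-8139959/47190) = I*√3174584010/4290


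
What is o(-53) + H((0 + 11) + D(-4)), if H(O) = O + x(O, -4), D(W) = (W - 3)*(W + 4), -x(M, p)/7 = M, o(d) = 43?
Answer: -23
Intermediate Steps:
x(M, p) = -7*M
D(W) = (-3 + W)*(4 + W)
H(O) = -6*O (H(O) = O - 7*O = -6*O)
o(-53) + H((0 + 11) + D(-4)) = 43 - 6*((0 + 11) + (-12 - 4 + (-4)²)) = 43 - 6*(11 + (-12 - 4 + 16)) = 43 - 6*(11 + 0) = 43 - 6*11 = 43 - 66 = -23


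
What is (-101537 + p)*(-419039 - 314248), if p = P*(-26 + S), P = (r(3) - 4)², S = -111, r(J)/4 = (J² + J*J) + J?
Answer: 717401803719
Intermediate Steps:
r(J) = 4*J + 8*J² (r(J) = 4*((J² + J*J) + J) = 4*((J² + J²) + J) = 4*(2*J² + J) = 4*(J + 2*J²) = 4*J + 8*J²)
P = 6400 (P = (4*3*(1 + 2*3) - 4)² = (4*3*(1 + 6) - 4)² = (4*3*7 - 4)² = (84 - 4)² = 80² = 6400)
p = -876800 (p = 6400*(-26 - 111) = 6400*(-137) = -876800)
(-101537 + p)*(-419039 - 314248) = (-101537 - 876800)*(-419039 - 314248) = -978337*(-733287) = 717401803719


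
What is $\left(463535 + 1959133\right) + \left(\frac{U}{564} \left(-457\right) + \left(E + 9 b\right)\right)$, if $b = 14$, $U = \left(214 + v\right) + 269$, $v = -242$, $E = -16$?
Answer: $\frac{1366336655}{564} \approx 2.4226 \cdot 10^{6}$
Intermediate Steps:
$U = 241$ ($U = \left(214 - 242\right) + 269 = -28 + 269 = 241$)
$\left(463535 + 1959133\right) + \left(\frac{U}{564} \left(-457\right) + \left(E + 9 b\right)\right) = \left(463535 + 1959133\right) + \left(\frac{241}{564} \left(-457\right) + \left(-16 + 9 \cdot 14\right)\right) = 2422668 + \left(241 \cdot \frac{1}{564} \left(-457\right) + \left(-16 + 126\right)\right) = 2422668 + \left(\frac{241}{564} \left(-457\right) + 110\right) = 2422668 + \left(- \frac{110137}{564} + 110\right) = 2422668 - \frac{48097}{564} = \frac{1366336655}{564}$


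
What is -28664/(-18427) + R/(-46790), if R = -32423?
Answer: 1938647181/862199330 ≈ 2.2485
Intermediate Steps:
-28664/(-18427) + R/(-46790) = -28664/(-18427) - 32423/(-46790) = -28664*(-1/18427) - 32423*(-1/46790) = 28664/18427 + 32423/46790 = 1938647181/862199330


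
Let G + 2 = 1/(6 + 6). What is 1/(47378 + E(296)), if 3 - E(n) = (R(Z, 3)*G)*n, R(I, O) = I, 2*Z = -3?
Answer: 1/46530 ≈ 2.1492e-5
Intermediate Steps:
Z = -3/2 (Z = (1/2)*(-3) = -3/2 ≈ -1.5000)
G = -23/12 (G = -2 + 1/(6 + 6) = -2 + 1/12 = -23/12 ≈ -1.9167)
E(n) = 3 - 23*n/8 (E(n) = 3 - (-3/2*(-23/12))*n = 3 - 23*n/8)
1/(47378 + E(296)) = 1/(47378 + (3 - 23/8*296)) = 1/(47378 + (3 - 851)) = 1/(47378 - 848) = 1/46530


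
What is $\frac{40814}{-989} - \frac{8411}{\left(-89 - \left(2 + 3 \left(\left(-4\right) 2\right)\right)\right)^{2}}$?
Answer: $- \frac{191532525}{4439621} \approx -43.142$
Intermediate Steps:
$\frac{40814}{-989} - \frac{8411}{\left(-89 - \left(2 + 3 \left(\left(-4\right) 2\right)\right)\right)^{2}} = 40814 \left(- \frac{1}{989}\right) - \frac{8411}{\left(-89 - -22\right)^{2}} = - \frac{40814}{989} - \frac{8411}{\left(-89 + \left(24 - 2\right)\right)^{2}} = - \frac{40814}{989} - \frac{8411}{\left(-89 + 22\right)^{2}} = - \frac{40814}{989} - \frac{8411}{\left(-67\right)^{2}} = - \frac{40814}{989} - \frac{8411}{4489} = - \frac{191532525}{4439621}$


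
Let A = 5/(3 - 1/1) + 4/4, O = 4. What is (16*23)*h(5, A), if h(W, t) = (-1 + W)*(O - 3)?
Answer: 1472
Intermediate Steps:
A = 7/2 (A = 5/(3 - 1*1) + 4*(1/4) = 5/(3 - 1) + 1 = 5/2 + 1 = 7/2 ≈ 3.5000)
h(W, t) = -1 + W (h(W, t) = (-1 + W)*(4 - 3) = (-1 + W)*1 = -1 + W)
(16*23)*h(5, A) = (16*23)*(-1 + 5) = 368*4 = 1472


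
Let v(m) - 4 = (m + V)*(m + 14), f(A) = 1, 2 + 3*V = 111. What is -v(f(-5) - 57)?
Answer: -830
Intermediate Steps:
V = 109/3 (V = -2/3 + (1/3)*111 = -2/3 + 37 = 109/3 ≈ 36.333)
v(m) = 4 + (14 + m)*(109/3 + m) (v(m) = 4 + (m + 109/3)*(m + 14) = 4 + (109/3 + m)*(14 + m) = 4 + (14 + m)*(109/3 + m))
-v(f(-5) - 57) = -(1538/3 + (1 - 57)**2 + 151*(1 - 57)/3) = -(1538/3 + (-56)**2 + (151/3)*(-56)) = -(1538/3 + 3136 - 8456/3) = -1*830 = -830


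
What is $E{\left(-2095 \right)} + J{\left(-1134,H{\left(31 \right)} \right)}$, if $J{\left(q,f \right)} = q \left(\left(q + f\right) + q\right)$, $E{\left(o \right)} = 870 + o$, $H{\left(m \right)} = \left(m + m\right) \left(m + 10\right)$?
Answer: $-311941$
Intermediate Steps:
$H{\left(m \right)} = 2 m \left(10 + m\right)$
$J{\left(q,f \right)} = q \left(f + 2 q\right)$ ($J{\left(q,f \right)} = q \left(\left(f + q\right) + q\right) = q \left(f + 2 q\right)$)
$E{\left(-2095 \right)} + J{\left(-1134,H{\left(31 \right)} \right)} = \left(870 - 2095\right) - 1134 \left(2 \cdot 31 \left(10 + 31\right) + 2 \left(-1134\right)\right) = -1225 - 1134 \left(2 \cdot 31 \cdot 41 - 2268\right) = -1225 - 1134 \left(2542 - 2268\right) = -1225 - 310716 = -311941$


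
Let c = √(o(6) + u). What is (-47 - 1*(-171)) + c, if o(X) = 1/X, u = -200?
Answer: 124 + I*√7194/6 ≈ 124.0 + 14.136*I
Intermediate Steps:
o(X) = 1/X
c = I*√7194/6 (c = √(1/6 - 200) = √(⅙ - 200) = √(-1199/6) = I*√7194/6 ≈ 14.136*I)
(-47 - 1*(-171)) + c = (-47 - 1*(-171)) + I*√7194/6 = (-47 + 171) + I*√7194/6 = 124 + I*√7194/6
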